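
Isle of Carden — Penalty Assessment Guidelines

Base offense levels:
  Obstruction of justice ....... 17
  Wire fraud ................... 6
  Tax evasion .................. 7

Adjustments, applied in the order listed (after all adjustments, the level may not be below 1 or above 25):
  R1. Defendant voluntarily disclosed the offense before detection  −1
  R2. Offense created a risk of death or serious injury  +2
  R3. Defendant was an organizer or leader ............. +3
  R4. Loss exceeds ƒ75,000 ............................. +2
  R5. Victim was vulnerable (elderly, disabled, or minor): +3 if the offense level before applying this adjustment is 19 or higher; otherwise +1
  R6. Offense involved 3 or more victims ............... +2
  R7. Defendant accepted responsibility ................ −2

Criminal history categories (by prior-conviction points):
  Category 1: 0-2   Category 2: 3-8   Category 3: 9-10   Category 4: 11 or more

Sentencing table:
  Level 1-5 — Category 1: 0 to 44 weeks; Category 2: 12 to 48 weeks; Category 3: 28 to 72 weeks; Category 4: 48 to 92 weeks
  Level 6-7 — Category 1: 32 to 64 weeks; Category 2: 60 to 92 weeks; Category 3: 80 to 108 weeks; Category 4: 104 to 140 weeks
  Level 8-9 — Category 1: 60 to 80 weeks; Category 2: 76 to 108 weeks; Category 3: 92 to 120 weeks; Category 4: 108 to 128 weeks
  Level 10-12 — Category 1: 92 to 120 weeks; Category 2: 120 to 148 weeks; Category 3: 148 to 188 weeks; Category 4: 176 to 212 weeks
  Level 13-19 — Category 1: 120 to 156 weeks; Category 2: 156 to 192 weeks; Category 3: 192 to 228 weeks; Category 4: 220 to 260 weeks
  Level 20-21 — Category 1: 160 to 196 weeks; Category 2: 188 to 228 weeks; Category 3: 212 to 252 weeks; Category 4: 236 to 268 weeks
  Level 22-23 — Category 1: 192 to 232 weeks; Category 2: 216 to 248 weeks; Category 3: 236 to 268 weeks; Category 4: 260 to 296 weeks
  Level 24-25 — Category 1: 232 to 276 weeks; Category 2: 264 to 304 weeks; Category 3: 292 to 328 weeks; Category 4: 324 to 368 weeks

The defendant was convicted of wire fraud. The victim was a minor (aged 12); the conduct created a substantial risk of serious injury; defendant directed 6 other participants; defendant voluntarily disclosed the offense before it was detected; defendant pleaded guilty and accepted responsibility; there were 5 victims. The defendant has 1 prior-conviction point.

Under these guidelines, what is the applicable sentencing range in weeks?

Base offense level for wire fraud: 6.
R1 applies: 6 − 1 = 5.
R2 applies: 5 + 2 = 7.
R3 applies: 7 + 3 = 10.
R5 applies (level before this adjustment is 10 < 19, so +1): 10 + 1 = 11.
R6 applies: 11 + 2 = 13.
R7 applies: 13 − 2 = 11.
Final offense level: 11.
Criminal history: 1 prior point → Category 1 (0-2).
Level 11 falls in the 10-12 band.
Grid: Level 10-12 × Category 1 = 92-120 weeks.

92-120 weeks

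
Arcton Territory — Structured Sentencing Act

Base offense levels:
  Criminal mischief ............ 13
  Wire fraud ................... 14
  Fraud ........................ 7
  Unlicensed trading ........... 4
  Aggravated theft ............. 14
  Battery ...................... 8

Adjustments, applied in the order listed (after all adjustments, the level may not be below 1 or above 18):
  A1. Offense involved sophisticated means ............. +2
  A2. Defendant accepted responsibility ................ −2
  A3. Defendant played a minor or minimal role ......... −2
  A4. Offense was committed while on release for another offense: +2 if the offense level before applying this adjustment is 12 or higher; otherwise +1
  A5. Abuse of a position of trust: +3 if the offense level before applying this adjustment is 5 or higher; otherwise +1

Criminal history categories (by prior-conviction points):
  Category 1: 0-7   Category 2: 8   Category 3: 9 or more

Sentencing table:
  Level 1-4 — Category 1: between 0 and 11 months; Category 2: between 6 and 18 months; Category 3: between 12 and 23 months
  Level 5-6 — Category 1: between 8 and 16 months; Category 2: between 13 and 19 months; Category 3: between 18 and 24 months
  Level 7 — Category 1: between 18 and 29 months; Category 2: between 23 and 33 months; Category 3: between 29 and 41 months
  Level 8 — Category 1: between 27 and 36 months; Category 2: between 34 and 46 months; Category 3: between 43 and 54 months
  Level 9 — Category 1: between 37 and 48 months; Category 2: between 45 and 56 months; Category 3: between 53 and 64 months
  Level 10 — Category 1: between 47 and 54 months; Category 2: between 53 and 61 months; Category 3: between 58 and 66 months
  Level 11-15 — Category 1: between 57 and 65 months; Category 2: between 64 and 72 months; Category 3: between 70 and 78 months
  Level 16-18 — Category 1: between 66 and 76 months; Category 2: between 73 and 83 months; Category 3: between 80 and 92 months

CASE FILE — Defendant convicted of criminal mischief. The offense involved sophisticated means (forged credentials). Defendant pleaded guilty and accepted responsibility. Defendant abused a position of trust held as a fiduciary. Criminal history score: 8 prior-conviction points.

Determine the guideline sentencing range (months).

73-83 months

Base offense level for criminal mischief: 13.
A1 applies: 13 + 2 = 15.
A2 applies: 15 − 2 = 13.
A3 does not apply.
A4 does not apply.
A5 applies (level before this adjustment is 13 ≥ 5, so +3): 13 + 3 = 16.
Final offense level: 16.
Criminal history: 8 prior points → Category 2 (8).
Level 16 falls in the 16-18 band.
Grid: Level 16-18 × Category 2 = 73-83 months.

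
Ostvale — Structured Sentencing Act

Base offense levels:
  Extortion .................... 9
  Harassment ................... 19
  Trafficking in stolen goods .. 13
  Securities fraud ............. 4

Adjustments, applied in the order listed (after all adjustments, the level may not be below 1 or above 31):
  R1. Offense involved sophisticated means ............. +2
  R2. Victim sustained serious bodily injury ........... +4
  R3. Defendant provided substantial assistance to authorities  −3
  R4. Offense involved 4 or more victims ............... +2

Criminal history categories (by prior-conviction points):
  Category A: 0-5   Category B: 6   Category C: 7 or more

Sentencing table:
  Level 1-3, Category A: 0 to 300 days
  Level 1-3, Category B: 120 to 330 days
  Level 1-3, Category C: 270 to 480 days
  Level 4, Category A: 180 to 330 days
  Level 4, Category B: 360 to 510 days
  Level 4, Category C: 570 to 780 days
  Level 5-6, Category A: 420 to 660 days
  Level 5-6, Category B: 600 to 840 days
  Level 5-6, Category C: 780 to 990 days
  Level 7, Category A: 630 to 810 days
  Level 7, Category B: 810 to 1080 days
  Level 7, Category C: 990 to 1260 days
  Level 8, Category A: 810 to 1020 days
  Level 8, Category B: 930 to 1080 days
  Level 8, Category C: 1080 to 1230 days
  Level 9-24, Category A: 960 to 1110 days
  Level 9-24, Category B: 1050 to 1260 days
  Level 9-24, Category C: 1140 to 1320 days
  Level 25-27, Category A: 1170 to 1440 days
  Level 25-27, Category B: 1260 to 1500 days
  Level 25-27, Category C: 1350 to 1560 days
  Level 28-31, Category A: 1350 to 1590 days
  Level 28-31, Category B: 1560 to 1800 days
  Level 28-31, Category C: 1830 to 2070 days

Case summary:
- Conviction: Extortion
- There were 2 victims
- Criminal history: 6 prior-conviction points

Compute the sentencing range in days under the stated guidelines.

1050-1260 days

Base offense level for extortion: 9.
Final offense level: 9.
Criminal history: 6 prior points → Category B (6).
Level 9 falls in the 9-24 band.
Grid: Level 9-24 × Category B = 1050-1260 days.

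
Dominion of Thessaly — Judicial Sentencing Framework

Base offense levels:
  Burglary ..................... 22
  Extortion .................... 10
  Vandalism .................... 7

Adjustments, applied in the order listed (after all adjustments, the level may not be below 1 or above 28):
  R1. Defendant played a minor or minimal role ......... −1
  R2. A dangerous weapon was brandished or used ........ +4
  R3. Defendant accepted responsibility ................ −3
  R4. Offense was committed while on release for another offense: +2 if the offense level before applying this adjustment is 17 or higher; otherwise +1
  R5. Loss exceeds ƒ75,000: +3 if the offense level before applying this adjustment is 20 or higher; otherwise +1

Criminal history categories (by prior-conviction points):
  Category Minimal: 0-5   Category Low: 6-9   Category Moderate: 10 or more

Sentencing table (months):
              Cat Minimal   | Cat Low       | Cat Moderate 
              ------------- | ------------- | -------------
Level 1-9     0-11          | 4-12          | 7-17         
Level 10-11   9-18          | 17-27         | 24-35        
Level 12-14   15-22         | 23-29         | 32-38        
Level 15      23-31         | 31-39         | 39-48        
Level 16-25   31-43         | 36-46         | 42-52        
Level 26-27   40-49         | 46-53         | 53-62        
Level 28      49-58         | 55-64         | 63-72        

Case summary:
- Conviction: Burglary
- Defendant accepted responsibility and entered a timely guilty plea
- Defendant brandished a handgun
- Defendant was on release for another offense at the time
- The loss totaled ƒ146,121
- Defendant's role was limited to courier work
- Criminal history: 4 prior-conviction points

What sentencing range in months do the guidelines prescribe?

40-49 months

Base offense level for burglary: 22.
R1 applies: 22 − 1 = 21.
R2 applies: 21 + 4 = 25.
R3 applies: 25 − 3 = 22.
R4 applies (level before this adjustment is 22 ≥ 17, so +2): 22 + 2 = 24.
R5 applies (level before this adjustment is 24 ≥ 20, so +3): 24 + 3 = 27.
Final offense level: 27.
Criminal history: 4 prior points → Category Minimal (0-5).
Level 27 falls in the 26-27 band.
Grid: Level 26-27 × Category Minimal = 40-49 months.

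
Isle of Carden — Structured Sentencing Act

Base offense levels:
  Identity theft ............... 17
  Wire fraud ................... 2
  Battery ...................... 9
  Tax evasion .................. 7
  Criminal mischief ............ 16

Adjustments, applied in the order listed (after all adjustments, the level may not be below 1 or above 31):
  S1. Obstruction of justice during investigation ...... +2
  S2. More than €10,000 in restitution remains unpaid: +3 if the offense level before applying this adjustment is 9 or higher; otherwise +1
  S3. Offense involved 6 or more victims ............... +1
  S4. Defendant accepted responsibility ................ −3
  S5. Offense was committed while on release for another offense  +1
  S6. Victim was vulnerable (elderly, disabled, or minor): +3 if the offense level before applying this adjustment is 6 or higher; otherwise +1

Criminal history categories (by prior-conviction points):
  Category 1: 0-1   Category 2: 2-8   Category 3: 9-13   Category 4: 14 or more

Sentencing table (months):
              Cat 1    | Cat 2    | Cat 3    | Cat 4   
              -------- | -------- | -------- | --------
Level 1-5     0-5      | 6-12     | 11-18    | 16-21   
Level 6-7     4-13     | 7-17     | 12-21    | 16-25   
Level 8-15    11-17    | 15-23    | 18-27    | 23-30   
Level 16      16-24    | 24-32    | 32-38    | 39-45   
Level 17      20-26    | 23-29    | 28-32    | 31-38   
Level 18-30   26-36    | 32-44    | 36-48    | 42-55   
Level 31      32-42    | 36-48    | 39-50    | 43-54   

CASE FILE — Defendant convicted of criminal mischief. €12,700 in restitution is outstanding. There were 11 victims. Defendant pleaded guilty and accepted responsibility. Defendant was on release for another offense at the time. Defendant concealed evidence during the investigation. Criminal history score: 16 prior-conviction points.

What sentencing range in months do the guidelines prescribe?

42-55 months

Base offense level for criminal mischief: 16.
S1 applies: 16 + 2 = 18.
S2 applies (level before this adjustment is 18 ≥ 9, so +3): 18 + 3 = 21.
S3 applies: 21 + 1 = 22.
S4 applies: 22 − 3 = 19.
S5 applies: 19 + 1 = 20.
S6 does not apply.
Final offense level: 20.
Criminal history: 16 prior points → Category 4 (14+).
Level 20 falls in the 18-30 band.
Grid: Level 18-30 × Category 4 = 42-55 months.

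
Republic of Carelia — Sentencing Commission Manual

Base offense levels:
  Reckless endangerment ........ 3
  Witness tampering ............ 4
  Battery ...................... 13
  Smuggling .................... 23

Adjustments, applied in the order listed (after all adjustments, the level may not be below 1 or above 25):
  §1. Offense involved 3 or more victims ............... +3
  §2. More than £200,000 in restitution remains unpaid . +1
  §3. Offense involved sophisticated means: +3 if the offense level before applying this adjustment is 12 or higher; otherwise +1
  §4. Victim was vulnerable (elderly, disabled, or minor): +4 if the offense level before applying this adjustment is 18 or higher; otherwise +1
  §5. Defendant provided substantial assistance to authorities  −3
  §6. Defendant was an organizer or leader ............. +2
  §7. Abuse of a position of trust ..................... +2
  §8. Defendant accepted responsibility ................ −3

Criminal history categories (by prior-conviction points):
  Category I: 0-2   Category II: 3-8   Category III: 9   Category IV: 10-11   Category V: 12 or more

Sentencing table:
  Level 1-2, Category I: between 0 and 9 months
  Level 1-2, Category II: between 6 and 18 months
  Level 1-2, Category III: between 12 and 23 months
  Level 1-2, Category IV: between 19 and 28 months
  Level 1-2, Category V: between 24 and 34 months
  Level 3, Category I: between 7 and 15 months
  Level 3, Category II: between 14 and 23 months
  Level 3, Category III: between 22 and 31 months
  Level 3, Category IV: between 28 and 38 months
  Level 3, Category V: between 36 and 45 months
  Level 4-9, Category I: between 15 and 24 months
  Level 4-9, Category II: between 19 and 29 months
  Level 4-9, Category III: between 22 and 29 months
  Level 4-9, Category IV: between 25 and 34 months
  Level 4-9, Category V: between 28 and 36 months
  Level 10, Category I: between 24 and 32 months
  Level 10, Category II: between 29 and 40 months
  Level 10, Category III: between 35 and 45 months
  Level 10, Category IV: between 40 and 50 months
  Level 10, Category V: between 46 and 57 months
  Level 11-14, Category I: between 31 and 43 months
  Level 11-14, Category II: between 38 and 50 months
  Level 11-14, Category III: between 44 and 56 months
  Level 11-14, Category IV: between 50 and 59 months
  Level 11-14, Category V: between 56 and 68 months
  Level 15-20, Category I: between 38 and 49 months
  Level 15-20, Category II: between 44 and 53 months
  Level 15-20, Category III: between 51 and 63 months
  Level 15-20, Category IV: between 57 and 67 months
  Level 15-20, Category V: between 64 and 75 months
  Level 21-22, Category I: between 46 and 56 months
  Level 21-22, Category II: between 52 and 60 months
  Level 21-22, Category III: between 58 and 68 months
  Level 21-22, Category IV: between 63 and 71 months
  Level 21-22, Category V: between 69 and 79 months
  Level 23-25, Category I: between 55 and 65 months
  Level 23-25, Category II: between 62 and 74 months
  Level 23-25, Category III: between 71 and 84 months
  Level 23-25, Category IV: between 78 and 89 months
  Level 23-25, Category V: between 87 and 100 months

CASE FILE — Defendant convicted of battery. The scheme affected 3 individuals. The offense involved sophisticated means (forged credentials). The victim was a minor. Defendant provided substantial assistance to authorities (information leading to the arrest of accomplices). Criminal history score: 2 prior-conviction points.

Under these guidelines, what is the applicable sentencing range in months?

38-49 months

Base offense level for battery: 13.
§1 applies: 13 + 3 = 16.
§3 applies (level before this adjustment is 16 ≥ 12, so +3): 16 + 3 = 19.
§4 applies (level before this adjustment is 19 ≥ 18, so +4): 19 + 4 = 23.
§5 applies: 23 − 3 = 20.
§7 does not apply.
Final offense level: 20.
Criminal history: 2 prior points → Category I (0-2).
Level 20 falls in the 15-20 band.
Grid: Level 15-20 × Category I = 38-49 months.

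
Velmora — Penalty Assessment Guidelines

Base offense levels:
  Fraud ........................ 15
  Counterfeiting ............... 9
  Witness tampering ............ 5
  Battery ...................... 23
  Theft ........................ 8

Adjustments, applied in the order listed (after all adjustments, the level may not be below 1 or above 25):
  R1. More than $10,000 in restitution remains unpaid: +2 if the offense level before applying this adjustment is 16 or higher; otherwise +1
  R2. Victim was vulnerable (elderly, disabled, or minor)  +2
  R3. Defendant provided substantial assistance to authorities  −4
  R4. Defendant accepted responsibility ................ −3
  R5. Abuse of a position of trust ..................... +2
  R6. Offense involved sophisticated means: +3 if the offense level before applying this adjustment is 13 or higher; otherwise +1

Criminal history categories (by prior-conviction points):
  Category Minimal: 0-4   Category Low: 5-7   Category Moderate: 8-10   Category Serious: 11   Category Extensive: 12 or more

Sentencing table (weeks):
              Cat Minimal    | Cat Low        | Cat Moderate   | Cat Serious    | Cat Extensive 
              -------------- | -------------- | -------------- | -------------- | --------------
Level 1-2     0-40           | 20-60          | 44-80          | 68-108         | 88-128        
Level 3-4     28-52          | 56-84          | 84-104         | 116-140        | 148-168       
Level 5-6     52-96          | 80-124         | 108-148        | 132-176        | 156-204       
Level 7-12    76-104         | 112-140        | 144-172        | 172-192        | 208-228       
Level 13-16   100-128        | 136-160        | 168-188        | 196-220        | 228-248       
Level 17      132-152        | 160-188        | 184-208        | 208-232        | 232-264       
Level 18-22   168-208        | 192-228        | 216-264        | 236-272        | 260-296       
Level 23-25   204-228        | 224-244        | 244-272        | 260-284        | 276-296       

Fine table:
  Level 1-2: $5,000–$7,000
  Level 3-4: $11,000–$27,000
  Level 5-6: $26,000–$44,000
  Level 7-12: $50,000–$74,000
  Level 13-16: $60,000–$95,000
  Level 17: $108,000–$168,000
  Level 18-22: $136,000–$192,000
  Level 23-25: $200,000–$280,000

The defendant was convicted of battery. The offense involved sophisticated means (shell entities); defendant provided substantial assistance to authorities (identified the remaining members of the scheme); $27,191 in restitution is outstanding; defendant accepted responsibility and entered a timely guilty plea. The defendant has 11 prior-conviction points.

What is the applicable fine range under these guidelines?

Base offense level for battery: 23.
R1 applies (level before this adjustment is 23 ≥ 16, so +2): 23 + 2 = 25.
R2 does not apply.
R3 applies: 25 − 4 = 21.
R4 applies: 21 − 3 = 18.
R5 does not apply.
R6 applies (level before this adjustment is 18 ≥ 13, so +3): 18 + 3 = 21.
Final offense level: 21.
Level 21 falls in the 18-22 band.
Fine table: Level 18-22 → $136,000–$192,000.

$136,000–$192,000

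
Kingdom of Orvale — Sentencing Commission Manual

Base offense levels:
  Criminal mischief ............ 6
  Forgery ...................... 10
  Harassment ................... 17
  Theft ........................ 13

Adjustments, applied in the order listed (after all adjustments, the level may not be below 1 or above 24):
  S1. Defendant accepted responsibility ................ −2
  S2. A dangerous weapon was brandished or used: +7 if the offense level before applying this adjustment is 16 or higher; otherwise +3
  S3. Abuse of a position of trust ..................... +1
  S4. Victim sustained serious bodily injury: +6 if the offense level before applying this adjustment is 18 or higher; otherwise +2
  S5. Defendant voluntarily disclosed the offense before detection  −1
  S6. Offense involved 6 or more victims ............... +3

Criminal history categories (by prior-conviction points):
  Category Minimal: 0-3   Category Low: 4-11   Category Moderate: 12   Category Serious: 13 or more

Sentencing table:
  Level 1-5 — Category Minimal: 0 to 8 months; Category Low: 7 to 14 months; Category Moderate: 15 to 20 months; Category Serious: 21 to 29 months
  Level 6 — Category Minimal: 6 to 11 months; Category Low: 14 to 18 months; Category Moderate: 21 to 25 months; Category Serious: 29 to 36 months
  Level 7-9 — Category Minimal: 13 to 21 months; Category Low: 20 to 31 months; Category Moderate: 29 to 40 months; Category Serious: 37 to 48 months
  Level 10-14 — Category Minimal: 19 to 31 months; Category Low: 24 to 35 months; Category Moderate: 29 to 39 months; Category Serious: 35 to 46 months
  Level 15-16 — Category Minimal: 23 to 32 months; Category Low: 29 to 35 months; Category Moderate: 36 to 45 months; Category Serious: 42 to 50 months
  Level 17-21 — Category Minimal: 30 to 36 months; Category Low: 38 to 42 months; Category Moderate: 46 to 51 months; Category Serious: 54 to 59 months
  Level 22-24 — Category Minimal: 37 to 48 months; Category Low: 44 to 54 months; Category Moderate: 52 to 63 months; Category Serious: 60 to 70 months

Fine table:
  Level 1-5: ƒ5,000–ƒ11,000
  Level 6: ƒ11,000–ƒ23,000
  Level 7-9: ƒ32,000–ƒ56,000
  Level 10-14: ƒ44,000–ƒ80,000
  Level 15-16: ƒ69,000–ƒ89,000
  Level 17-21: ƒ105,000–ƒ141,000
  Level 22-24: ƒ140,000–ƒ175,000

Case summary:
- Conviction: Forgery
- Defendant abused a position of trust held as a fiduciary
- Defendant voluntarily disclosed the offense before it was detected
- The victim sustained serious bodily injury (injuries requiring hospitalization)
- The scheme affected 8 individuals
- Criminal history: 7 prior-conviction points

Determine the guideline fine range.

ƒ69,000–ƒ89,000

Base offense level for forgery: 10.
S2 does not apply.
S3 applies: 10 + 1 = 11.
S4 applies (level before this adjustment is 11 < 18, so +2): 11 + 2 = 13.
S5 applies: 13 − 1 = 12.
S6 applies: 12 + 3 = 15.
Final offense level: 15.
Level 15 falls in the 15-16 band.
Fine table: Level 15-16 → ƒ69,000–ƒ89,000.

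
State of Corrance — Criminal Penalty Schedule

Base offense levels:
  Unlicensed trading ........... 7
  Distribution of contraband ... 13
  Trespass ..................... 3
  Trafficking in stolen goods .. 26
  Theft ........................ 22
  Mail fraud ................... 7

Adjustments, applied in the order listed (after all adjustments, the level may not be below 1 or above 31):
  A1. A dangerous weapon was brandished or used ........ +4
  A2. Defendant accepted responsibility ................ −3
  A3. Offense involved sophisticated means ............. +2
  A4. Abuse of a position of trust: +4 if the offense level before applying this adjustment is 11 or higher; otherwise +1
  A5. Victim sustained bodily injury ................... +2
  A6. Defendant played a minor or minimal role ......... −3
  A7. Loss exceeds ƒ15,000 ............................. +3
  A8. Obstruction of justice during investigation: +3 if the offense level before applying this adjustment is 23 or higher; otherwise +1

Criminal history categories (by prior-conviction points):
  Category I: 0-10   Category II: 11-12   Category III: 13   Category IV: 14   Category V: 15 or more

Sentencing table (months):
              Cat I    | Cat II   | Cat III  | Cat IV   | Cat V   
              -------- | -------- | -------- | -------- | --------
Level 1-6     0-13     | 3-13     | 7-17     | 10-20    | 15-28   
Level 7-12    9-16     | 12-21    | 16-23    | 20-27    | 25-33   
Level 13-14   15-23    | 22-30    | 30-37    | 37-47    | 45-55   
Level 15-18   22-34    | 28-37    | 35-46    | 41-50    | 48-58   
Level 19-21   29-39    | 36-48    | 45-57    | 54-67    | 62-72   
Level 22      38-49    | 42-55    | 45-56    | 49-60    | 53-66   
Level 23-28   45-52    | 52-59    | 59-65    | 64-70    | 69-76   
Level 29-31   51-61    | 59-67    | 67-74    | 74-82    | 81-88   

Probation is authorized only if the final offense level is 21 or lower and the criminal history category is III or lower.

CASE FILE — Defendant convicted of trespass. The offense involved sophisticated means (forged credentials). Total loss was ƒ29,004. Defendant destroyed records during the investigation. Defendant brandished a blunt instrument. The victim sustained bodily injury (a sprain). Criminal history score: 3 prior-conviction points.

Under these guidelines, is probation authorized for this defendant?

Base offense level for trespass: 3.
A1 applies: 3 + 4 = 7.
A2 does not apply.
A3 applies: 7 + 2 = 9.
A4 does not apply.
A5 applies: 9 + 2 = 11.
A6 does not apply.
A7 applies: 11 + 3 = 14.
A8 applies (level before this adjustment is 14 < 23, so +1): 14 + 1 = 15.
Final offense level: 15.
Criminal history: 3 prior points → Category I (0-10).
Level 15 falls in the 15-18 band.
Grid: Level 15-18 × Category I = 22-34 months.
Probation check: level 15 ≤ 21 and category I ≤ III → eligible.

Yes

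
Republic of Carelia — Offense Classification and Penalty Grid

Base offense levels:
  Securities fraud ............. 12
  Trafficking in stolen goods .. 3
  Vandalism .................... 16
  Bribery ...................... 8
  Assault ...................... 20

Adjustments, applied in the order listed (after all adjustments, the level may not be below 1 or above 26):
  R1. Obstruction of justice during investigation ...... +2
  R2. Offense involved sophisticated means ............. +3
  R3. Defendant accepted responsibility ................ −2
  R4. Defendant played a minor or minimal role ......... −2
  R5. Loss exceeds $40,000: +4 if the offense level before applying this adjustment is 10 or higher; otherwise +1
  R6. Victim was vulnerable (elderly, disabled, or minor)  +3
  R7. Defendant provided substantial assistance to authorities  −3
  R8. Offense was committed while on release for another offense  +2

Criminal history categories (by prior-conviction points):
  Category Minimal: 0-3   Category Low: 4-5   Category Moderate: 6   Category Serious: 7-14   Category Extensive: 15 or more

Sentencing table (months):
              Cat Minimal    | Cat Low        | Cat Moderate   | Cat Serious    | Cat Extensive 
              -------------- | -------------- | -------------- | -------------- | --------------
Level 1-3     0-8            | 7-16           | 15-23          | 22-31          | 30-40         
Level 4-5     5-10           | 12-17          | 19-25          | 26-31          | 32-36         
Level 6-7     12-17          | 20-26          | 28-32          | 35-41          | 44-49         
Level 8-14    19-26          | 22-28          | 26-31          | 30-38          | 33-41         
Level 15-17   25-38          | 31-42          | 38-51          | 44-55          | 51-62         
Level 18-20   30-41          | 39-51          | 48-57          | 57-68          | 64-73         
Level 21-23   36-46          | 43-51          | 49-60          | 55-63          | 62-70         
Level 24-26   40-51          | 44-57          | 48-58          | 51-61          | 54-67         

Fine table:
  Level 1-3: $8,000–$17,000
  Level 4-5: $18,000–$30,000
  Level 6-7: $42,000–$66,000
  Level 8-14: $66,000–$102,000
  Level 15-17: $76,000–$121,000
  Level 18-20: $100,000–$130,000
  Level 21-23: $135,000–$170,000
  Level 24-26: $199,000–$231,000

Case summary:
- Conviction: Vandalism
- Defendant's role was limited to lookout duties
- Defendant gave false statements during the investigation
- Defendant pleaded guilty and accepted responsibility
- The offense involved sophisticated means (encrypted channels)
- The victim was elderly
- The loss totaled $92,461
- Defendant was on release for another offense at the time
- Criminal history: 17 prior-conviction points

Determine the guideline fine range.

Base offense level for vandalism: 16.
R1 applies: 16 + 2 = 18.
R2 applies: 18 + 3 = 21.
R3 applies: 21 − 2 = 19.
R4 applies: 19 − 2 = 17.
R5 applies (level before this adjustment is 17 ≥ 10, so +4): 17 + 4 = 21.
R6 applies: 21 + 3 = 24.
R7 does not apply.
R8 applies: 24 + 2 = 26.
Final offense level: 26.
Level 26 falls in the 24-26 band.
Fine table: Level 24-26 → $199,000–$231,000.

$199,000–$231,000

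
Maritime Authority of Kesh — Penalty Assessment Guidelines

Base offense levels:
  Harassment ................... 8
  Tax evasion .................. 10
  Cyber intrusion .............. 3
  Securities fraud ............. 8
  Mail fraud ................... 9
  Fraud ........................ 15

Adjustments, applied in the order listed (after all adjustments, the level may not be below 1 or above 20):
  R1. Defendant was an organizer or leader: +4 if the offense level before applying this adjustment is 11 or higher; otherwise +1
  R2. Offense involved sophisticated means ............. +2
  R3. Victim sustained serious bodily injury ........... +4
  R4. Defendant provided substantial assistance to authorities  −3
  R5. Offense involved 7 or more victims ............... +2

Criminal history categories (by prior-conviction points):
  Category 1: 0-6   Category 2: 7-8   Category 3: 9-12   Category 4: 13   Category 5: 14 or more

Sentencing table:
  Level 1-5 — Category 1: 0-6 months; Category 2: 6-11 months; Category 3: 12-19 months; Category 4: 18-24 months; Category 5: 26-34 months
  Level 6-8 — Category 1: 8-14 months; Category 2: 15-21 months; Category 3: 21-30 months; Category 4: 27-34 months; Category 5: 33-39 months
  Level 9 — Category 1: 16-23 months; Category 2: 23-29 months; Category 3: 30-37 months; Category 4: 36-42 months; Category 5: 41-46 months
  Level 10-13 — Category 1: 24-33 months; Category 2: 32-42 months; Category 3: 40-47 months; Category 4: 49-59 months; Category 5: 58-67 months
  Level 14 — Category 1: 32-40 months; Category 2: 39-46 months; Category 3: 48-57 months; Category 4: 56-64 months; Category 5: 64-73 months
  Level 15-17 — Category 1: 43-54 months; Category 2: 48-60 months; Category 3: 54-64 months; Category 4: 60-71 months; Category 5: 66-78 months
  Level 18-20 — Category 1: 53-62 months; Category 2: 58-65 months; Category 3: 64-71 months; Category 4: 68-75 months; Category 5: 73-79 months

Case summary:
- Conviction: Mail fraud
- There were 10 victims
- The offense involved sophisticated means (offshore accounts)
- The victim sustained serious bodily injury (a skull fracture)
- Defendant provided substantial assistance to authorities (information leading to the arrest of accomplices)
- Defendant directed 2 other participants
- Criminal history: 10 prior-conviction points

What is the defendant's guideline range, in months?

Base offense level for mail fraud: 9.
R1 applies (level before this adjustment is 9 < 11, so +1): 9 + 1 = 10.
R2 applies: 10 + 2 = 12.
R3 applies: 12 + 4 = 16.
R4 applies: 16 − 3 = 13.
R5 applies: 13 + 2 = 15.
Final offense level: 15.
Criminal history: 10 prior points → Category 3 (9-12).
Level 15 falls in the 15-17 band.
Grid: Level 15-17 × Category 3 = 54-64 months.

54-64 months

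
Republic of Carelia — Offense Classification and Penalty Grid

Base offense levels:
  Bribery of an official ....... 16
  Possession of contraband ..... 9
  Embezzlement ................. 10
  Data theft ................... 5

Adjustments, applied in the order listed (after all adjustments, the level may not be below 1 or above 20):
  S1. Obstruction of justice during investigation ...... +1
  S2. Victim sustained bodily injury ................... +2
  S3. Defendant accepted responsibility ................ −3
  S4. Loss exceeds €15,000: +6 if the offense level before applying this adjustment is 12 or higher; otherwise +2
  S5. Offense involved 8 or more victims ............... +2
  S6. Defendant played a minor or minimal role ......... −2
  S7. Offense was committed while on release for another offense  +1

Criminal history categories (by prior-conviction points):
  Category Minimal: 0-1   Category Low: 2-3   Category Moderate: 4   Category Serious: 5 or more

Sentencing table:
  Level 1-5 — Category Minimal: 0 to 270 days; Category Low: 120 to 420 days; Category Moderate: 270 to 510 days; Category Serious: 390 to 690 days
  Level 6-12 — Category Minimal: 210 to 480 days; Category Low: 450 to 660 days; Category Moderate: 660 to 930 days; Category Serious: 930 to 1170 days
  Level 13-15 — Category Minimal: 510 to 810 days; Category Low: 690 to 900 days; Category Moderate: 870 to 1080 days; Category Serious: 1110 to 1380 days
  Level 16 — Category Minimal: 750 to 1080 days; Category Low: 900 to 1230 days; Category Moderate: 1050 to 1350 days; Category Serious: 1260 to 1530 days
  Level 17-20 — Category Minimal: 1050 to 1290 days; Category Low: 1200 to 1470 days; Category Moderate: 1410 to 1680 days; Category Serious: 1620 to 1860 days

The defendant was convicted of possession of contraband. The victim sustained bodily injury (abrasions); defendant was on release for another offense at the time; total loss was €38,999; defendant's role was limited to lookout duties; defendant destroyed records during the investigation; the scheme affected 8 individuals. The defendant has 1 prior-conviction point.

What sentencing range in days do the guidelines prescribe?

1050-1290 days

Base offense level for possession of contraband: 9.
S1 applies: 9 + 1 = 10.
S2 applies: 10 + 2 = 12.
S3 does not apply.
S4 applies (level before this adjustment is 12 ≥ 12, so +6): 12 + 6 = 18.
S5 applies: 18 + 2 = 20.
S6 applies: 20 − 2 = 18.
S7 applies: 18 + 1 = 19.
Final offense level: 19.
Criminal history: 1 prior point → Category Minimal (0-1).
Level 19 falls in the 17-20 band.
Grid: Level 17-20 × Category Minimal = 1050-1290 days.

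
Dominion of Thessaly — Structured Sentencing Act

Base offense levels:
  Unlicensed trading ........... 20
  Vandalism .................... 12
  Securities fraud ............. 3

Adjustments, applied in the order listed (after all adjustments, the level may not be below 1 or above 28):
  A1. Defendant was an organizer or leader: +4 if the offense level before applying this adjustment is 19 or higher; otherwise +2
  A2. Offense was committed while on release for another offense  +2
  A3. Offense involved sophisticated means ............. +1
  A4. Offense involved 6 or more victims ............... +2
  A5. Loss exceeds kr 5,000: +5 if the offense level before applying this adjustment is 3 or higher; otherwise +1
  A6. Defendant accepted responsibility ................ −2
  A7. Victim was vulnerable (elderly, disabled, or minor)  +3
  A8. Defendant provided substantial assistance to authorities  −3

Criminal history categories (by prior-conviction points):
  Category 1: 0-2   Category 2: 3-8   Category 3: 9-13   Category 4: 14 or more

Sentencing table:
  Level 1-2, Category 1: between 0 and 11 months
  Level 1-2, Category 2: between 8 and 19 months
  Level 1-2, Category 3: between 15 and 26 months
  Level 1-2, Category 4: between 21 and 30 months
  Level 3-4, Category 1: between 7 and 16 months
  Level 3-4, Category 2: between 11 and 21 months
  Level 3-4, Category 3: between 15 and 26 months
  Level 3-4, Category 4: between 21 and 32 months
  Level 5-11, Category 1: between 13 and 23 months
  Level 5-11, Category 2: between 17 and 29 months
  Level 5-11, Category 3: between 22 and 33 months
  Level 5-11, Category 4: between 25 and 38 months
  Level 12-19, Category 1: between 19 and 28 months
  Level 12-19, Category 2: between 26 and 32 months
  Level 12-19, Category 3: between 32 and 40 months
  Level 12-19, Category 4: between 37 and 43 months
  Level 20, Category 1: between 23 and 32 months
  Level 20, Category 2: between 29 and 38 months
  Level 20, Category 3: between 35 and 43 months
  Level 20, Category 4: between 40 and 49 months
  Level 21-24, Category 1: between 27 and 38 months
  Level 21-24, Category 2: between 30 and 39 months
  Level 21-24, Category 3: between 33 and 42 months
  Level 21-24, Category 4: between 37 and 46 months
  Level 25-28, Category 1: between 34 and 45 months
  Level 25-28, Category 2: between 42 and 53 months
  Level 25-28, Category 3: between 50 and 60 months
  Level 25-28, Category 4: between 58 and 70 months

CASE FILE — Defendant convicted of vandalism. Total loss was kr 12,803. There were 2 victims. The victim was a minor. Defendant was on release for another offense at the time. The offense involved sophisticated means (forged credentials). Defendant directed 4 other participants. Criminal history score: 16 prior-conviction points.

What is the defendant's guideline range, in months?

58-70 months

Base offense level for vandalism: 12.
A1 applies (level before this adjustment is 12 < 19, so +2): 12 + 2 = 14.
A2 applies: 14 + 2 = 16.
A3 applies: 16 + 1 = 17.
A5 applies (level before this adjustment is 17 ≥ 3, so +5): 17 + 5 = 22.
A7 applies: 22 + 3 = 25.
A8 does not apply.
Final offense level: 25.
Criminal history: 16 prior points → Category 4 (14+).
Level 25 falls in the 25-28 band.
Grid: Level 25-28 × Category 4 = 58-70 months.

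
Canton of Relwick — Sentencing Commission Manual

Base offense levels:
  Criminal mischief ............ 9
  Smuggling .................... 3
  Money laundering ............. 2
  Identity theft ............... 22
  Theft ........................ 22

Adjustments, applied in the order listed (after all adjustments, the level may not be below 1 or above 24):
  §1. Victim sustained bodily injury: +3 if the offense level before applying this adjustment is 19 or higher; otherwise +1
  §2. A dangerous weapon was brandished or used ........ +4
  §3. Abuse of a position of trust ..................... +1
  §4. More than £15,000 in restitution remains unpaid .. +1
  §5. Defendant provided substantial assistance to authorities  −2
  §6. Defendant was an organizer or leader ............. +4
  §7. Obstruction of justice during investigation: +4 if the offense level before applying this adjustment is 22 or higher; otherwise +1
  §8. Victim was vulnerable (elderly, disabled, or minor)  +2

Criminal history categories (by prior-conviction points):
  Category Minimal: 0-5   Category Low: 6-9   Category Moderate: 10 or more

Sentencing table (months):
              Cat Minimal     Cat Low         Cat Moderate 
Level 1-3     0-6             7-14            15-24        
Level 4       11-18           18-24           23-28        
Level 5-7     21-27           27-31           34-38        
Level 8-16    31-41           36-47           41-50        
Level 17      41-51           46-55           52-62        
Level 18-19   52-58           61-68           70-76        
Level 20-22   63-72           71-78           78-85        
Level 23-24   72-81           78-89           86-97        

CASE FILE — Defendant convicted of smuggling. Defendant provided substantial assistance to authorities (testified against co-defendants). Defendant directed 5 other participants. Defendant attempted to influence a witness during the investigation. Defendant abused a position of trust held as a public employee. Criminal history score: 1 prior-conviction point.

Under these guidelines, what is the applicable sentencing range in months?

21-27 months

Base offense level for smuggling: 3.
§1 does not apply.
§2 does not apply.
§3 applies: 3 + 1 = 4.
§4 does not apply.
§5 applies: 4 − 2 = 2.
§6 applies: 2 + 4 = 6.
§7 applies (level before this adjustment is 6 < 22, so +1): 6 + 1 = 7.
Final offense level: 7.
Criminal history: 1 prior point → Category Minimal (0-5).
Level 7 falls in the 5-7 band.
Grid: Level 5-7 × Category Minimal = 21-27 months.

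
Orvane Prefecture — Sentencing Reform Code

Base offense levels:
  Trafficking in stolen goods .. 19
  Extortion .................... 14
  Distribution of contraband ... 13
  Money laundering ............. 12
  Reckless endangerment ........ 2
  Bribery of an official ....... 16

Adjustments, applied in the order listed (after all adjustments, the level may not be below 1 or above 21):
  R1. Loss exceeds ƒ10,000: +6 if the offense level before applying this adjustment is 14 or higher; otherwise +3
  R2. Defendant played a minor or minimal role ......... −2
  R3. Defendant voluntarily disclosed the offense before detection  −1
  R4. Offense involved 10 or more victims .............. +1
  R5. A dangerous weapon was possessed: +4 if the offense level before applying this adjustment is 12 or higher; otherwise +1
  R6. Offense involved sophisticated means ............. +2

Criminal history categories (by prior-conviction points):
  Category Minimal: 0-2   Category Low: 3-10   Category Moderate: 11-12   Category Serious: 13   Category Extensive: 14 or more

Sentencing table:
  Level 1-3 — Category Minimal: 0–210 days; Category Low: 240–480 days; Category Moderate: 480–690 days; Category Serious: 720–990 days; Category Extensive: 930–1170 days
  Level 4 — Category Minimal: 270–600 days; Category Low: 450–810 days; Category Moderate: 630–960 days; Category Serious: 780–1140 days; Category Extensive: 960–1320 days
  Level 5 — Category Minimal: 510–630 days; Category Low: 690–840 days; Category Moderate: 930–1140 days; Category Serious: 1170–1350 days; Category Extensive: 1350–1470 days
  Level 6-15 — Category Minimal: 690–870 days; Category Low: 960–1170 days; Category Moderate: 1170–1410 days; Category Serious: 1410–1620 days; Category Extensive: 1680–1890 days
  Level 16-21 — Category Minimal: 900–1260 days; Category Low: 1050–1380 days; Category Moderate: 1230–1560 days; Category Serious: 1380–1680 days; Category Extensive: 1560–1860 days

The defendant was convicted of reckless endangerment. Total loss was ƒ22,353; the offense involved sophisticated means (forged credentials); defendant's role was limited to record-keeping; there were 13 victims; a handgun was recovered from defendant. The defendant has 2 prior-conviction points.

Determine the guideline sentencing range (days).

690-870 days

Base offense level for reckless endangerment: 2.
R1 applies (level before this adjustment is 2 < 14, so +3): 2 + 3 = 5.
R2 applies: 5 − 2 = 3.
R3 does not apply.
R4 applies: 3 + 1 = 4.
R5 applies (level before this adjustment is 4 < 12, so +1): 4 + 1 = 5.
R6 applies: 5 + 2 = 7.
Final offense level: 7.
Criminal history: 2 prior points → Category Minimal (0-2).
Level 7 falls in the 6-15 band.
Grid: Level 6-15 × Category Minimal = 690-870 days.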